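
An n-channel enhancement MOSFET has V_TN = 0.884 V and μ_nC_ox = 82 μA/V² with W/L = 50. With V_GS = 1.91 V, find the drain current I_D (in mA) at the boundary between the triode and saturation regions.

I_D = 2.16 mA

At the boundary V_DS = V_ov = V_GS − V_TN = 1.91 − 0.884 = 1.03 V.
k_n = μ_nC_ox · (W/L) = 4.1 mA/V².
I_D = ½ k_n V_ov² = 0.5 × 4.1 × 1.03² = 2.16 mA.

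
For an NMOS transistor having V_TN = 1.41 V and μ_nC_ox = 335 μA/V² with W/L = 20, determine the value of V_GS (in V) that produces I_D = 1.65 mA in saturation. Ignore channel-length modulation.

k_n = μ_nC_ox · (W/L) = 6.7 mA/V².
In saturation I_D = ½ k_n (V_GS − V_TN)², so V_GS − V_TN = √(2 I_D / k_n) = √(2 × 1.65 / 6.7) = 0.702 V.
V_GS = 1.41 + 0.702 = 2.11 V.

V_GS = 2.11 V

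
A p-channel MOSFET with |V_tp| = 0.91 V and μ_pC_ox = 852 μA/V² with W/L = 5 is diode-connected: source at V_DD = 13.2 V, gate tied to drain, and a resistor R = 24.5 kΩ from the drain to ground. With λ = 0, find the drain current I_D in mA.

I_D = 0.482 mA

With gate tied to drain, V_SG = V_SD ≥ V_SG − |V_tp|, so the device is in saturation.
k_p = μ_pC_ox · (W/L) = 4.26 mA/V².
KCL at the drain: ½ k_p (V_SG − |V_tp|)² = (V_DD − V_SG)/R.
Let x = V_SG − 0.91. Then 52.2 x² + x − 12.29 = 0, giving x = 0.476 V (positive root), so V_SG = 1.39 V.
I_D = (V_DD − V_SG)/R = (13.2 − 1.39) / 24.5 = 0.482 mA.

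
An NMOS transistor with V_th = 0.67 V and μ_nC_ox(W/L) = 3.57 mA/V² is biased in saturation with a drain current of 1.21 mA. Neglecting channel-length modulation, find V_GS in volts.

In saturation I_D = ½ k_n (V_GS − V_th)², so V_GS − V_th = √(2 I_D / k_n) = √(2 × 1.21 / 3.57) = 0.823 V.
V_GS = 0.67 + 0.823 = 1.49 V.

V_GS = 1.49 V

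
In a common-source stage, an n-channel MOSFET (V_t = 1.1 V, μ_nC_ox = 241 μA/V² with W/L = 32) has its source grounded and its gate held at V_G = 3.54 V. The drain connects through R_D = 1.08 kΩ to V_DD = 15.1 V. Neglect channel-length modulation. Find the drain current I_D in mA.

I_D = 13.2 mA

V_GS = V_G = 3.54 V, so V_ov = 3.54 − 1.1 = 2.44 V.
k_n = μ_nC_ox · (W/L) = 7.712 mA/V².
Assume saturation: I_D = ½ k_n V_ov² = 0.5 × 7.712 × 2.44² = 23 mA, giving V_DS = V_DD − I_D R_D = 15.1 − 23 × 1.08 = -9.69 V.
But -9.69 V < V_ov = 2.44 V, so the device is actually in triode.
In triode I_D = k_n[V_ov V_DS − ½ V_DS²] and I_D = (V_DD − V_DS)/R_D. Equating: 4.16 V_DS² − 21.32 V_DS + 15.1 = 0, giving V_DS = 0.849 V (the root below V_ov).
I_D = (15.1 − 0.849) / 1.08 = 13.2 mA.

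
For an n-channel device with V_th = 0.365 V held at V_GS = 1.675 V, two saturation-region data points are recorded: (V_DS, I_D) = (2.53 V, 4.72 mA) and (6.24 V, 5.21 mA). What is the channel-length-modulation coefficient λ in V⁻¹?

λ = 0.0301 V⁻¹

With V_GS fixed, I_D ∝ (1 + λ V_DS) in saturation, so I_D2/I_D1 = (1 + λ V_DS2)/(1 + λ V_DS1).
5.21/4.72 = 1.104 = (1 + 6.24 λ)/(1 + 2.53 λ).
Solving: λ (I_D1 V_DS2 − I_D2 V_DS1) = I_D2 − I_D1, so λ = (5.21 − 4.72) / (4.72 × 6.24 − 5.21 × 2.53) = 0.49 / 16.3 = 0.0301 V⁻¹.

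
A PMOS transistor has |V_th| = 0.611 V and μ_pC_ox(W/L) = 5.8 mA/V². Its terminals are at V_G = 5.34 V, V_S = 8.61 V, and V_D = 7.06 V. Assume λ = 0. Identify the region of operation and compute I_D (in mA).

Triode; I_D = 16.9 mA

V_SG = V_S − V_G = 8.61 − 5.34 = 3.27 V; V_SD = V_S − V_D = 8.61 − 7.06 = 1.55 V.
V_ov = V_SG − |V_th| = 3.27 − 0.611 = 2.66 V.
Since V_SD = 1.55 V < V_ov = 2.66 V, the device is in the triode region.
I_D = k_p [V_ov · V_SD − ½ V_SD²] = 5.8 × [2.66 × 1.55 − 0.5 × 1.55²] = 16.9 mA.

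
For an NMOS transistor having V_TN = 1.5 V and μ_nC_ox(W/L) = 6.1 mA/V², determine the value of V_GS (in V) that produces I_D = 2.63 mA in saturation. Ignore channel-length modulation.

V_GS = 2.43 V

In saturation I_D = ½ k_n (V_GS − V_TN)², so V_GS − V_TN = √(2 I_D / k_n) = √(2 × 2.63 / 6.1) = 0.929 V.
V_GS = 1.5 + 0.929 = 2.43 V.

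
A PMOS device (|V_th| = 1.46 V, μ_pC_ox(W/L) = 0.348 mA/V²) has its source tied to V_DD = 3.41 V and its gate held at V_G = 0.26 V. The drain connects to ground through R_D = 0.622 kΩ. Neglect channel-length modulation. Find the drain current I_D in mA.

I_D = 0.497 mA

V_SG = V_DD − V_G = 3.41 − 0.26 = 3.15 V, so V_ov = 3.15 − 1.46 = 1.69 V.
Assume saturation: I_D = ½ k_p V_ov² = 0.5 × 0.348 × 1.69² = 0.497 mA, giving V_SD = V_DD − I_D R_D = 3.41 − 0.497 × 0.622 = 3.1 V.
V_SD = 3.1 V ≥ V_ov = 1.69 V, confirming saturation.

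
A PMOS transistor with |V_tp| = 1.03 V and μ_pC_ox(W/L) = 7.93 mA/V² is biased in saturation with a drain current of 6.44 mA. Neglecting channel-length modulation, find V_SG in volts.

V_SG = 2.30 V

In saturation I_D = ½ k_p (V_SG − |V_tp|)², so V_SG − |V_tp| = √(2 I_D / k_p) = √(2 × 6.44 / 7.93) = 1.27 V.
V_SG = 1.03 + 1.27 = 2.3 V.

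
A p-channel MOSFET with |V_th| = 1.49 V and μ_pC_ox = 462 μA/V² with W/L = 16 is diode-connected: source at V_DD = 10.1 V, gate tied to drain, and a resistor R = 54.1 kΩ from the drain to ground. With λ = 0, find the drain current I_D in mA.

With gate tied to drain, V_SG = V_SD ≥ V_SG − |V_th|, so the device is in saturation.
k_p = μ_pC_ox · (W/L) = 7.392 mA/V².
KCL at the drain: ½ k_p (V_SG − |V_th|)² = (V_DD − V_SG)/R.
Let x = V_SG − 1.49. Then 200 x² + x − 8.61 = 0, giving x = 0.205 V (positive root), so V_SG = 1.7 V.
I_D = (V_DD − V_SG)/R = (10.1 − 1.7) / 54.1 = 0.155 mA.

I_D = 0.155 mA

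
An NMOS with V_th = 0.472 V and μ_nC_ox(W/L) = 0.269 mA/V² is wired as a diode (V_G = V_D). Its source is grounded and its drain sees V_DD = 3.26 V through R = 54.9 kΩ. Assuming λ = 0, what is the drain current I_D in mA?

With gate tied to drain, V_GS = V_DS ≥ V_GS − V_th, so the device is in saturation.
KCL at the drain: ½ k_n (V_GS − V_th)² = (V_DD − V_GS)/R.
Let x = V_GS − 0.472. Then 7.38 x² + x − 2.788 = 0, giving x = 0.55 V (positive root), so V_GS = 1.02 V.
I_D = (V_DD − V_GS)/R = (3.26 − 1.02) / 54.9 = 0.0408 mA.

I_D = 0.0408 mA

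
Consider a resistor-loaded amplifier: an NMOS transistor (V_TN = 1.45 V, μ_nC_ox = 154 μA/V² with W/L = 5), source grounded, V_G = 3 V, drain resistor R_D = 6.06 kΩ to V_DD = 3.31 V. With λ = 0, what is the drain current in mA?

V_GS = V_G = 3 V, so V_ov = 3 − 1.45 = 1.55 V.
k_n = μ_nC_ox · (W/L) = 0.77 mA/V².
Assume saturation: I_D = ½ k_n V_ov² = 0.5 × 0.77 × 1.55² = 0.925 mA, giving V_DS = V_DD − I_D R_D = 3.31 − 0.925 × 6.06 = -2.3 V.
But -2.3 V < V_ov = 1.55 V, so the device is actually in triode.
In triode I_D = k_n[V_ov V_DS − ½ V_DS²] and I_D = (V_DD − V_DS)/R_D. Equating: 2.33 V_DS² − 8.233 V_DS + 3.31 = 0, giving V_DS = 0.463 V (the root below V_ov).
I_D = (3.31 − 0.463) / 6.06 = 0.47 mA.

I_D = 0.470 mA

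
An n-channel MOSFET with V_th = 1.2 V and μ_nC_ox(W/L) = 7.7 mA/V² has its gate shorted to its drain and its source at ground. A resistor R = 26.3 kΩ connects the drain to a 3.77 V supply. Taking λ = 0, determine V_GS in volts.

V_GS = 1.35 V

With gate tied to drain, V_GS = V_DS ≥ V_GS − V_th, so the device is in saturation.
KCL at the drain: ½ k_n (V_GS − V_th)² = (V_DD − V_GS)/R.
Let x = V_GS − 1.2. Then 101 x² + x − 2.57 = 0, giving x = 0.154 V (positive root), so V_GS = 1.35 V.
I_D = (V_DD − V_GS)/R = (3.77 − 1.35) / 26.3 = 0.0918 mA.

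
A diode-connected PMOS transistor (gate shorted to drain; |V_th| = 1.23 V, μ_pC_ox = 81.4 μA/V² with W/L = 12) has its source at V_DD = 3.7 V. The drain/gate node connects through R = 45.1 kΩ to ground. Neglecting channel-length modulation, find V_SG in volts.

With gate tied to drain, V_SG = V_SD ≥ V_SG − |V_th|, so the device is in saturation.
k_p = μ_pC_ox · (W/L) = 0.9768 mA/V².
KCL at the drain: ½ k_p (V_SG − |V_th|)² = (V_DD − V_SG)/R.
Let x = V_SG − 1.23. Then 22 x² + x − 2.47 = 0, giving x = 0.313 V (positive root), so V_SG = 1.54 V.
I_D = (V_DD − V_SG)/R = (3.7 − 1.54) / 45.1 = 0.0478 mA.

V_SG = 1.54 V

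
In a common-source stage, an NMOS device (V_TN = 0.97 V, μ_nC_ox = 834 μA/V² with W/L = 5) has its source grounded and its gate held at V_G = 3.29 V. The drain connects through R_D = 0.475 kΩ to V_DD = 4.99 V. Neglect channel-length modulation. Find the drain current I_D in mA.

V_GS = V_G = 3.29 V, so V_ov = 3.29 − 0.97 = 2.32 V.
k_n = μ_nC_ox · (W/L) = 4.17 mA/V².
Assume saturation: I_D = ½ k_n V_ov² = 0.5 × 4.17 × 2.32² = 11.2 mA, giving V_DS = V_DD − I_D R_D = 4.99 − 11.2 × 0.475 = -0.341 V.
But -0.341 V < V_ov = 2.32 V, so the device is actually in triode.
In triode I_D = k_n[V_ov V_DS − ½ V_DS²] and I_D = (V_DD − V_DS)/R_D. Equating: 0.99 V_DS² − 5.595 V_DS + 4.99 = 0, giving V_DS = 1.11 V (the root below V_ov).
I_D = (4.99 − 1.11) / 0.475 = 8.17 mA.

I_D = 8.17 mA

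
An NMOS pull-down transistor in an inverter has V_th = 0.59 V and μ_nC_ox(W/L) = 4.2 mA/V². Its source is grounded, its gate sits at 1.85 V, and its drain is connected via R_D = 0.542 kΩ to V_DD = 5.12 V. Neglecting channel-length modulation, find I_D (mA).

V_GS = V_G = 1.85 V, so V_ov = 1.85 − 0.59 = 1.26 V.
Assume saturation: I_D = ½ k_n V_ov² = 0.5 × 4.2 × 1.26² = 3.33 mA, giving V_DS = V_DD − I_D R_D = 5.12 − 3.33 × 0.542 = 3.31 V.
V_DS = 3.31 V ≥ V_ov = 1.26 V, confirming saturation.

I_D = 3.33 mA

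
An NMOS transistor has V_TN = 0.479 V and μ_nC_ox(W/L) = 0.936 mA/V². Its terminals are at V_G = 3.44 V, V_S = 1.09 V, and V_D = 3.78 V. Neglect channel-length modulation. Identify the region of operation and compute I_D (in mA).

V_GS = V_G − V_S = 3.44 − 1.09 = 2.35 V; V_DS = V_D − V_S = 3.78 − 1.09 = 2.69 V.
V_ov = V_GS − V_TN = 2.35 − 0.479 = 1.87 V.
Since V_DS = 2.69 V ≥ V_ov = 1.87 V, the device is in saturation.
I_D = ½ k_n V_ov² = 0.5 × 0.936 × 1.87² = 1.64 mA.

Saturation; I_D = 1.64 mA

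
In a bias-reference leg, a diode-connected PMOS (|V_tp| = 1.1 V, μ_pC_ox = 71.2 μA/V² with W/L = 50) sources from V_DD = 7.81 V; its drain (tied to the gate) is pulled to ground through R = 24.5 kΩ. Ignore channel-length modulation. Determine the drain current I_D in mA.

I_D = 0.258 mA

With gate tied to drain, V_SG = V_SD ≥ V_SG − |V_tp|, so the device is in saturation.
k_p = μ_pC_ox · (W/L) = 3.56 mA/V².
KCL at the drain: ½ k_p (V_SG − |V_tp|)² = (V_DD − V_SG)/R.
Let x = V_SG − 1.1. Then 43.6 x² + x − 6.71 = 0, giving x = 0.381 V (positive root), so V_SG = 1.48 V.
I_D = (V_DD − V_SG)/R = (7.81 − 1.48) / 24.5 = 0.258 mA.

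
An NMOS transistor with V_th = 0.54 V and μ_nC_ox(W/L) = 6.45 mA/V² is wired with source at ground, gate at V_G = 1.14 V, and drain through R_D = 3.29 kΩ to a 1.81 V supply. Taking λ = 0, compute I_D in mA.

I_D = 0.505 mA

V_GS = V_G = 1.14 V, so V_ov = 1.14 − 0.54 = 0.6 V.
Assume saturation: I_D = ½ k_n V_ov² = 0.5 × 6.45 × 0.6² = 1.16 mA, giving V_DS = V_DD − I_D R_D = 1.81 − 1.16 × 3.29 = -2.01 V.
But -2.01 V < V_ov = 0.6 V, so the device is actually in triode.
In triode I_D = k_n[V_ov V_DS − ½ V_DS²] and I_D = (V_DD − V_DS)/R_D. Equating: 10.6 V_DS² − 13.73 V_DS + 1.81 = 0, giving V_DS = 0.149 V (the root below V_ov).
I_D = (1.81 − 0.149) / 3.29 = 0.505 mA.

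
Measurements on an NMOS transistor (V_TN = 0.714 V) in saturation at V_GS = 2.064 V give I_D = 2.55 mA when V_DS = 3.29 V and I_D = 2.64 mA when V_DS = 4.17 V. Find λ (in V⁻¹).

With V_GS fixed, I_D ∝ (1 + λ V_DS) in saturation, so I_D2/I_D1 = (1 + λ V_DS2)/(1 + λ V_DS1).
2.64/2.55 = 1.035 = (1 + 4.17 λ)/(1 + 3.29 λ).
Solving: λ (I_D1 V_DS2 − I_D2 V_DS1) = I_D2 − I_D1, so λ = (2.64 − 2.55) / (2.55 × 4.17 − 2.64 × 3.29) = 0.09 / 1.95 = 0.0462 V⁻¹.

λ = 0.0462 V⁻¹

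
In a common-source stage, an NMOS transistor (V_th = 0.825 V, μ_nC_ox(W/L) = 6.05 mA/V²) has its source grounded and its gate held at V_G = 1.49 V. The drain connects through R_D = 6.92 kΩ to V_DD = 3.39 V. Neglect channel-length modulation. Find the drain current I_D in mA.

I_D = 0.471 mA

V_GS = V_G = 1.49 V, so V_ov = 1.49 − 0.825 = 0.665 V.
Assume saturation: I_D = ½ k_n V_ov² = 0.5 × 6.05 × 0.665² = 1.34 mA, giving V_DS = V_DD − I_D R_D = 3.39 − 1.34 × 6.92 = -5.87 V.
But -5.87 V < V_ov = 0.665 V, so the device is actually in triode.
In triode I_D = k_n[V_ov V_DS − ½ V_DS²] and I_D = (V_DD − V_DS)/R_D. Equating: 20.9 V_DS² − 28.84 V_DS + 3.39 = 0, giving V_DS = 0.13 V (the root below V_ov).
I_D = (3.39 − 0.13) / 6.92 = 0.471 mA.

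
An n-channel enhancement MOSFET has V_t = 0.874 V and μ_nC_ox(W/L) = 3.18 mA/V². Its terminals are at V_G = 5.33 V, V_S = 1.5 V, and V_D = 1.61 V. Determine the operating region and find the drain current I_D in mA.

Triode; I_D = 1.01 mA

V_GS = V_G − V_S = 5.33 − 1.5 = 3.83 V; V_DS = V_D − V_S = 1.61 − 1.5 = 0.11 V.
V_ov = V_GS − V_t = 3.83 − 0.874 = 2.96 V.
Since V_DS = 0.11 V < V_ov = 2.96 V, the device is in the triode region.
I_D = k_n [V_ov · V_DS − ½ V_DS²] = 3.18 × [2.96 × 0.11 − 0.5 × 0.11²] = 1.01 mA.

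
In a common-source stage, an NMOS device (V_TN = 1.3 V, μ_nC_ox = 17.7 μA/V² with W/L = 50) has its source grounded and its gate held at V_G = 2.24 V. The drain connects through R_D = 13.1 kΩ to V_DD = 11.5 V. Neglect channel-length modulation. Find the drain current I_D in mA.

I_D = 0.391 mA

V_GS = V_G = 2.24 V, so V_ov = 2.24 − 1.3 = 0.94 V.
k_n = μ_nC_ox · (W/L) = 0.885 mA/V².
Assume saturation: I_D = ½ k_n V_ov² = 0.5 × 0.885 × 0.94² = 0.391 mA, giving V_DS = V_DD − I_D R_D = 11.5 − 0.391 × 13.1 = 6.38 V.
V_DS = 6.38 V ≥ V_ov = 0.94 V, confirming saturation.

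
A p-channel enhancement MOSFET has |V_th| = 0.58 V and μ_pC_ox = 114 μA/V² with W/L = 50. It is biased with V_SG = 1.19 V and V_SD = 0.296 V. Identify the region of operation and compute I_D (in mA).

Triode; I_D = 0.779 mA

k_p = μ_pC_ox · (W/L) = 5.7 mA/V².
V_ov = V_SG − |V_th| = 1.19 − 0.58 = 0.61 V.
Since V_SD = 0.296 V < V_ov = 0.61 V, the device is in the triode region.
I_D = k_p [V_ov · V_SD − ½ V_SD²] = 5.7 × [0.61 × 0.296 − 0.5 × 0.296²] = 0.779 mA.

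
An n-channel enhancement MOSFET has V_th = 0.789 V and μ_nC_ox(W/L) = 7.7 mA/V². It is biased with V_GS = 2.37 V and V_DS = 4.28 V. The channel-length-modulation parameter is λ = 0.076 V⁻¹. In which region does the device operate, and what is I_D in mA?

Saturation; I_D = 12.8 mA

V_ov = V_GS − V_th = 2.37 − 0.789 = 1.58 V.
Since V_DS = 4.28 V ≥ V_ov = 1.58 V, the device is in saturation.
I_D = ½ k_n V_ov² (1 + λ V_DS) = 0.5 × 7.7 × 1.58² × (1 + 0.076 × 4.28) = 12.8 mA.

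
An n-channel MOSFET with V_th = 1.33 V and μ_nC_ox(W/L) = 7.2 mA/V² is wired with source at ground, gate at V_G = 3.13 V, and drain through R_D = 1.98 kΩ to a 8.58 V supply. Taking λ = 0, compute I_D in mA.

I_D = 4.15 mA

V_GS = V_G = 3.13 V, so V_ov = 3.13 − 1.33 = 1.8 V.
Assume saturation: I_D = ½ k_n V_ov² = 0.5 × 7.2 × 1.8² = 11.7 mA, giving V_DS = V_DD − I_D R_D = 8.58 − 11.7 × 1.98 = -14.5 V.
But -14.5 V < V_ov = 1.8 V, so the device is actually in triode.
In triode I_D = k_n[V_ov V_DS − ½ V_DS²] and I_D = (V_DD − V_DS)/R_D. Equating: 7.13 V_DS² − 26.66 V_DS + 8.58 = 0, giving V_DS = 0.356 V (the root below V_ov).
I_D = (8.58 − 0.356) / 1.98 = 4.15 mA.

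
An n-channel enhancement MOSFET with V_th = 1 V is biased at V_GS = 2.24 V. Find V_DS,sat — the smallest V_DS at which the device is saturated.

The boundary between triode and saturation is V_DS = V_GS − V_th = V_ov.
V_ov = 2.24 − 1 = 1.24 V.

V_DS,sat = 1.24 V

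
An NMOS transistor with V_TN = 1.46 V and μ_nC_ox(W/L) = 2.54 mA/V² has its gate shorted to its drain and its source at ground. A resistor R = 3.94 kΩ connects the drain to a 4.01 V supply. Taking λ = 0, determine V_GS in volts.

With gate tied to drain, V_GS = V_DS ≥ V_GS − V_TN, so the device is in saturation.
KCL at the drain: ½ k_n (V_GS − V_TN)² = (V_DD − V_GS)/R.
Let x = V_GS − 1.46. Then 5 x² + x − 2.55 = 0, giving x = 0.621 V (positive root), so V_GS = 2.08 V.
I_D = (V_DD − V_GS)/R = (4.01 − 2.08) / 3.94 = 0.49 mA.

V_GS = 2.08 V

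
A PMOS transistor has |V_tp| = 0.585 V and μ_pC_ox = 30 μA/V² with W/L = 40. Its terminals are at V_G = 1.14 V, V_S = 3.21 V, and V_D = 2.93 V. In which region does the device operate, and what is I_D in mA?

Triode; I_D = 0.452 mA

V_SG = V_S − V_G = 3.21 − 1.14 = 2.07 V; V_SD = V_S − V_D = 3.21 − 2.93 = 0.28 V.
k_p = μ_pC_ox · (W/L) = 1.2 mA/V².
V_ov = V_SG − |V_tp| = 2.07 − 0.585 = 1.49 V.
Since V_SD = 0.28 V < V_ov = 1.49 V, the device is in the triode region.
I_D = k_p [V_ov · V_SD − ½ V_SD²] = 1.2 × [1.49 × 0.28 − 0.5 × 0.28²] = 0.452 mA.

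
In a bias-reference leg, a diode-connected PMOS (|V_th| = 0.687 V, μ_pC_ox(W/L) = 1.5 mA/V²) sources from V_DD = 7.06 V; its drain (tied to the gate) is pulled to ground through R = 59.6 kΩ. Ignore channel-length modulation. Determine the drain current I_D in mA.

I_D = 0.101 mA

With gate tied to drain, V_SG = V_SD ≥ V_SG − |V_th|, so the device is in saturation.
KCL at the drain: ½ k_p (V_SG − |V_th|)² = (V_DD − V_SG)/R.
Let x = V_SG − 0.687. Then 44.7 x² + x − 6.373 = 0, giving x = 0.367 V (positive root), so V_SG = 1.05 V.
I_D = (V_DD − V_SG)/R = (7.06 − 1.05) / 59.6 = 0.101 mA.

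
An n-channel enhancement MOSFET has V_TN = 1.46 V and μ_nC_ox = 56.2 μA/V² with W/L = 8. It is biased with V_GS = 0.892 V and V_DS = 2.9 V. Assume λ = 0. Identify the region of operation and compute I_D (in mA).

Cutoff; I_D = 0 mA

V_GS = 0.892 V < V_TN = 1.46 V, so the transistor is in cutoff.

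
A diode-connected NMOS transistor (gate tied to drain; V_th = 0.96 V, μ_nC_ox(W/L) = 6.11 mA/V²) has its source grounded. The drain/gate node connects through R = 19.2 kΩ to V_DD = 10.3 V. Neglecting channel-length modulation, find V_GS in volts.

V_GS = 1.35 V

With gate tied to drain, V_GS = V_DS ≥ V_GS − V_th, so the device is in saturation.
KCL at the drain: ½ k_n (V_GS − V_th)² = (V_DD − V_GS)/R.
Let x = V_GS − 0.96. Then 58.7 x² + x − 9.34 = 0, giving x = 0.391 V (positive root), so V_GS = 1.35 V.
I_D = (V_DD − V_GS)/R = (10.3 − 1.35) / 19.2 = 0.466 mA.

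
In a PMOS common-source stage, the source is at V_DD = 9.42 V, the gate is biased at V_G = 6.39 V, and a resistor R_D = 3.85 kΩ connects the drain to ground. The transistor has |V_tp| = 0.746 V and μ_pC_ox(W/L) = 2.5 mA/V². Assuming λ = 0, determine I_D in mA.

V_SG = V_DD − V_G = 9.42 − 6.39 = 3.03 V, so V_ov = 3.03 − 0.746 = 2.28 V.
Assume saturation: I_D = ½ k_p V_ov² = 0.5 × 2.5 × 2.28² = 6.52 mA, giving V_SD = V_DD − I_D R_D = 9.42 − 6.52 × 3.85 = -15.7 V.
But -15.7 V < V_ov = 2.28 V, so the device is actually in triode.
In triode I_D = k_p[V_ov V_SD − ½ V_SD²] and I_D = (V_DD − V_SD)/R_D. Equating: 4.81 V_SD² − 22.98 V_SD + 9.42 = 0, giving V_SD = 0.453 V (the root below V_ov).
I_D = (9.42 − 0.453) / 3.85 = 2.33 mA.

I_D = 2.33 mA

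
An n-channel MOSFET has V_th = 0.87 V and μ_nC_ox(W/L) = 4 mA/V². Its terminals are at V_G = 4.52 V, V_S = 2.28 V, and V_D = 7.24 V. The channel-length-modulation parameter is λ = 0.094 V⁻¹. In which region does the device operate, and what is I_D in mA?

Saturation; I_D = 5.50 mA

V_GS = V_G − V_S = 4.52 − 2.28 = 2.24 V; V_DS = V_D − V_S = 7.24 − 2.28 = 4.96 V.
V_ov = V_GS − V_th = 2.24 − 0.87 = 1.37 V.
Since V_DS = 4.96 V ≥ V_ov = 1.37 V, the device is in saturation.
I_D = ½ k_n V_ov² (1 + λ V_DS) = 0.5 × 4 × 1.37² × (1 + 0.094 × 4.96) = 5.5 mA.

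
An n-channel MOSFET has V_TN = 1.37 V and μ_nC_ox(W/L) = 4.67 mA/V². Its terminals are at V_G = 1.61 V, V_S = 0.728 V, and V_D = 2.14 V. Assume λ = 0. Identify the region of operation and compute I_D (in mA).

V_GS = V_G − V_S = 1.61 − 0.728 = 0.882 V; V_DS = V_D − V_S = 2.14 − 0.728 = 1.41 V.
V_GS = 0.882 V < V_TN = 1.37 V, so the transistor is in cutoff.

Cutoff; I_D = 0 mA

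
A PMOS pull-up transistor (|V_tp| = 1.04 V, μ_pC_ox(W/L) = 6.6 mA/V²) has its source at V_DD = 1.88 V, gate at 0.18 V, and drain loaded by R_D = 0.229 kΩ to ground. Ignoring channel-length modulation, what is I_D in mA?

I_D = 1.44 mA

V_SG = V_DD − V_G = 1.88 − 0.18 = 1.7 V, so V_ov = 1.7 − 1.04 = 0.66 V.
Assume saturation: I_D = ½ k_p V_ov² = 0.5 × 6.6 × 0.66² = 1.44 mA, giving V_SD = V_DD − I_D R_D = 1.88 − 1.44 × 0.229 = 1.55 V.
V_SD = 1.55 V ≥ V_ov = 0.66 V, confirming saturation.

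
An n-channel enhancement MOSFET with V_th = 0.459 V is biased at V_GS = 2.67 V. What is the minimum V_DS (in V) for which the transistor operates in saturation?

The boundary between triode and saturation is V_DS = V_GS − V_th = V_ov.
V_ov = 2.67 − 0.459 = 2.21 V.

V_DS,sat = 2.21 V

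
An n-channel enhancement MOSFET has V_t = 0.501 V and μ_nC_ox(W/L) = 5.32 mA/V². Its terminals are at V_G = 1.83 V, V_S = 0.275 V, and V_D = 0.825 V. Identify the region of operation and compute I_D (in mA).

V_GS = V_G − V_S = 1.83 − 0.275 = 1.56 V; V_DS = V_D − V_S = 0.825 − 0.275 = 0.55 V.
V_ov = V_GS − V_t = 1.56 − 0.501 = 1.05 V.
Since V_DS = 0.55 V < V_ov = 1.05 V, the device is in the triode region.
I_D = k_n [V_ov · V_DS − ½ V_DS²] = 5.32 × [1.05 × 0.55 − 0.5 × 0.55²] = 2.28 mA.

Triode; I_D = 2.28 mA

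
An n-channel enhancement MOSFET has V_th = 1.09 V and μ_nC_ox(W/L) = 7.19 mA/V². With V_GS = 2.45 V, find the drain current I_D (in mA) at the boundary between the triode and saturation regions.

At the boundary V_DS = V_ov = V_GS − V_th = 2.45 − 1.09 = 1.36 V.
I_D = ½ k_n V_ov² = 0.5 × 7.19 × 1.36² = 6.65 mA.

I_D = 6.65 mA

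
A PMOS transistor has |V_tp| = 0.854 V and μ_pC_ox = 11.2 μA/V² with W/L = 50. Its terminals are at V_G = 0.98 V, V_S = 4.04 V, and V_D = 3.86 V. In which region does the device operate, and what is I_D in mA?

Triode; I_D = 0.213 mA

V_SG = V_S − V_G = 4.04 − 0.98 = 3.06 V; V_SD = V_S − V_D = 4.04 − 3.86 = 0.18 V.
k_p = μ_pC_ox · (W/L) = 0.56 mA/V².
V_ov = V_SG − |V_tp| = 3.06 − 0.854 = 2.21 V.
Since V_SD = 0.18 V < V_ov = 2.21 V, the device is in the triode region.
I_D = k_p [V_ov · V_SD − ½ V_SD²] = 0.56 × [2.21 × 0.18 − 0.5 × 0.18²] = 0.213 mA.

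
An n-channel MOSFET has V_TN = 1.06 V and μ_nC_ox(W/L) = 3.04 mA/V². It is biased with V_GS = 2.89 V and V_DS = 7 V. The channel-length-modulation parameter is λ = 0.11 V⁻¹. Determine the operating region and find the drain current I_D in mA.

Saturation; I_D = 9.01 mA

V_ov = V_GS − V_TN = 2.89 − 1.06 = 1.83 V.
Since V_DS = 7 V ≥ V_ov = 1.83 V, the device is in saturation.
I_D = ½ k_n V_ov² (1 + λ V_DS) = 0.5 × 3.04 × 1.83² × (1 + 0.11 × 7) = 9.01 mA.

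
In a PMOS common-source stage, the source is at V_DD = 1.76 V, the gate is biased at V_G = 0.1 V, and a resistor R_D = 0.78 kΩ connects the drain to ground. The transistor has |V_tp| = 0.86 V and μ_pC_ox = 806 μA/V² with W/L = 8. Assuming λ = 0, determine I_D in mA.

I_D = 1.68 mA

V_SG = V_DD − V_G = 1.76 − 0.1 = 1.66 V, so V_ov = 1.66 − 0.86 = 0.8 V.
k_p = μ_pC_ox · (W/L) = 6.448 mA/V².
Assume saturation: I_D = ½ k_p V_ov² = 0.5 × 6.448 × 0.8² = 2.06 mA, giving V_SD = V_DD − I_D R_D = 1.76 − 2.06 × 0.78 = 0.151 V.
But 0.151 V < V_ov = 0.8 V, so the device is actually in triode.
In triode I_D = k_p[V_ov V_SD − ½ V_SD²] and I_D = (V_DD − V_SD)/R_D. Equating: 2.51 V_SD² − 5.024 V_SD + 1.76 = 0, giving V_SD = 0.453 V (the root below V_ov).
I_D = (1.76 − 0.453) / 0.78 = 1.68 mA.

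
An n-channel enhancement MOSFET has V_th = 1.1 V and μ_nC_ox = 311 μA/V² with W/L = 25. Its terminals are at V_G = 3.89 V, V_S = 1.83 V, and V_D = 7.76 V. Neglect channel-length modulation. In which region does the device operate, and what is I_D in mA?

V_GS = V_G − V_S = 3.89 − 1.83 = 2.06 V; V_DS = V_D − V_S = 7.76 − 1.83 = 5.93 V.
k_n = μ_nC_ox · (W/L) = 7.775 mA/V².
V_ov = V_GS − V_th = 2.06 − 1.1 = 0.96 V.
Since V_DS = 5.93 V ≥ V_ov = 0.96 V, the device is in saturation.
I_D = ½ k_n V_ov² = 0.5 × 7.775 × 0.96² = 3.58 mA.

Saturation; I_D = 3.58 mA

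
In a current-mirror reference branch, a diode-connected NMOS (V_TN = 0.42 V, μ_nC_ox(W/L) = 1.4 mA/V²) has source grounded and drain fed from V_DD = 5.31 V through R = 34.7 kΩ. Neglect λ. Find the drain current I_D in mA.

With gate tied to drain, V_GS = V_DS ≥ V_GS − V_TN, so the device is in saturation.
KCL at the drain: ½ k_n (V_GS − V_TN)² = (V_DD − V_GS)/R.
Let x = V_GS − 0.42. Then 24.3 x² + x − 4.89 = 0, giving x = 0.429 V (positive root), so V_GS = 0.849 V.
I_D = (V_DD − V_GS)/R = (5.31 − 0.849) / 34.7 = 0.129 mA.

I_D = 0.129 mA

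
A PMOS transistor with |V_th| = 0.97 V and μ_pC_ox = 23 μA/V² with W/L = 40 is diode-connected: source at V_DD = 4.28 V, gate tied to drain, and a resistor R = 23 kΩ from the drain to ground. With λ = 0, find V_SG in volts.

V_SG = 1.48 V

With gate tied to drain, V_SG = V_SD ≥ V_SG − |V_th|, so the device is in saturation.
k_p = μ_pC_ox · (W/L) = 0.92 mA/V².
KCL at the drain: ½ k_p (V_SG − |V_th|)² = (V_DD − V_SG)/R.
Let x = V_SG − 0.97. Then 10.6 x² + x − 3.31 = 0, giving x = 0.514 V (positive root), so V_SG = 1.48 V.
I_D = (V_DD − V_SG)/R = (4.28 − 1.48) / 23 = 0.122 mA.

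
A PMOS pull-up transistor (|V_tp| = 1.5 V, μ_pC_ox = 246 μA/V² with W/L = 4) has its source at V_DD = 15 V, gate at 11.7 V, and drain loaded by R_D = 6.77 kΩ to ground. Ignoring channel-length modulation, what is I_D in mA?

I_D = 1.59 mA

V_SG = V_DD − V_G = 15 − 11.7 = 3.3 V, so V_ov = 3.3 − 1.5 = 1.8 V.
k_p = μ_pC_ox · (W/L) = 0.984 mA/V².
Assume saturation: I_D = ½ k_p V_ov² = 0.5 × 0.984 × 1.8² = 1.59 mA, giving V_SD = V_DD − I_D R_D = 15 − 1.59 × 6.77 = 4.21 V.
V_SD = 4.21 V ≥ V_ov = 1.8 V, confirming saturation.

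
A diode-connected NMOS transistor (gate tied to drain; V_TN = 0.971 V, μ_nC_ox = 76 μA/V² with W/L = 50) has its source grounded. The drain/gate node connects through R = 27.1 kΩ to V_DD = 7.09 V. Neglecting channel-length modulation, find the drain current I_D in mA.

I_D = 0.213 mA

With gate tied to drain, V_GS = V_DS ≥ V_GS − V_TN, so the device is in saturation.
k_n = μ_nC_ox · (W/L) = 3.8 mA/V².
KCL at the drain: ½ k_n (V_GS − V_TN)² = (V_DD − V_GS)/R.
Let x = V_GS − 0.971. Then 51.5 x² + x − 6.119 = 0, giving x = 0.335 V (positive root), so V_GS = 1.31 V.
I_D = (V_DD − V_GS)/R = (7.09 − 1.31) / 27.1 = 0.213 mA.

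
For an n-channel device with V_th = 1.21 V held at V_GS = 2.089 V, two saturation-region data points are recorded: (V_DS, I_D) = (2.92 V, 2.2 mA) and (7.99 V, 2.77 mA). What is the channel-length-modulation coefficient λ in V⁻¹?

With V_GS fixed, I_D ∝ (1 + λ V_DS) in saturation, so I_D2/I_D1 = (1 + λ V_DS2)/(1 + λ V_DS1).
2.77/2.2 = 1.259 = (1 + 7.99 λ)/(1 + 2.92 λ).
Solving: λ (I_D1 V_DS2 − I_D2 V_DS1) = I_D2 − I_D1, so λ = (2.77 − 2.2) / (2.2 × 7.99 − 2.77 × 2.92) = 0.57 / 9.49 = 0.0601 V⁻¹.

λ = 0.0601 V⁻¹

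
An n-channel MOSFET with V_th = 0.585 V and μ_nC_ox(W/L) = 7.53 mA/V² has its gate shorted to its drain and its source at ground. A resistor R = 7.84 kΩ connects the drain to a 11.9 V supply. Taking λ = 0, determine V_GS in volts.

V_GS = 1.19 V

With gate tied to drain, V_GS = V_DS ≥ V_GS − V_th, so the device is in saturation.
KCL at the drain: ½ k_n (V_GS − V_th)² = (V_DD − V_GS)/R.
Let x = V_GS − 0.585. Then 29.5 x² + x − 11.32 = 0, giving x = 0.602 V (positive root), so V_GS = 1.19 V.
I_D = (V_DD − V_GS)/R = (11.9 − 1.19) / 7.84 = 1.37 mA.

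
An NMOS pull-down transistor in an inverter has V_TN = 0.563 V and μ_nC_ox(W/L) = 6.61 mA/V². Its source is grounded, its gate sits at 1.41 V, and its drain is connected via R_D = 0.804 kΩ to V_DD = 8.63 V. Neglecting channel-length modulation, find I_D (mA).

V_GS = V_G = 1.41 V, so V_ov = 1.41 − 0.563 = 0.847 V.
Assume saturation: I_D = ½ k_n V_ov² = 0.5 × 6.61 × 0.847² = 2.37 mA, giving V_DS = V_DD − I_D R_D = 8.63 − 2.37 × 0.804 = 6.72 V.
V_DS = 6.72 V ≥ V_ov = 0.847 V, confirming saturation.

I_D = 2.37 mA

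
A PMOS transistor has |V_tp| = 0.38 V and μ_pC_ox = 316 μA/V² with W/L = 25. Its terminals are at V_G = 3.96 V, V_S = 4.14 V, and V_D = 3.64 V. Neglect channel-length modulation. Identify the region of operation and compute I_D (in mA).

V_SG = V_S − V_G = 4.14 − 3.96 = 0.18 V; V_SD = V_S − V_D = 4.14 − 3.64 = 0.5 V.
V_SG = 0.18 V < |V_tp| = 0.38 V, so the transistor is in cutoff.

Cutoff; I_D = 0 mA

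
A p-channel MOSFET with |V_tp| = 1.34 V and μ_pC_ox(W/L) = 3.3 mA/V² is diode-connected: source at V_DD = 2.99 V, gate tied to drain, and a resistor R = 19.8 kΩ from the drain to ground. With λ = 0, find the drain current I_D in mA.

With gate tied to drain, V_SG = V_SD ≥ V_SG − |V_tp|, so the device is in saturation.
KCL at the drain: ½ k_p (V_SG − |V_tp|)² = (V_DD − V_SG)/R.
Let x = V_SG − 1.34. Then 32.7 x² + x − 1.65 = 0, giving x = 0.21 V (positive root), so V_SG = 1.55 V.
I_D = (V_DD − V_SG)/R = (2.99 − 1.55) / 19.8 = 0.0727 mA.

I_D = 0.0727 mA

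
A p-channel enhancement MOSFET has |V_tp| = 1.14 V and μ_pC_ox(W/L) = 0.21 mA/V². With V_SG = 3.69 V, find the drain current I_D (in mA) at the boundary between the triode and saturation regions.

At the boundary V_SD = V_ov = V_SG − |V_tp| = 3.69 − 1.14 = 2.55 V.
I_D = ½ k_p V_ov² = 0.5 × 0.21 × 2.55² = 0.683 mA.

I_D = 0.683 mA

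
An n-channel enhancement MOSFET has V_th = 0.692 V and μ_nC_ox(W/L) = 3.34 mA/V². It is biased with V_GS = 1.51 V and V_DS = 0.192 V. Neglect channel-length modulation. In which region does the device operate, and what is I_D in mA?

Triode; I_D = 0.463 mA

V_ov = V_GS − V_th = 1.51 − 0.692 = 0.818 V.
Since V_DS = 0.192 V < V_ov = 0.818 V, the device is in the triode region.
I_D = k_n [V_ov · V_DS − ½ V_DS²] = 3.34 × [0.818 × 0.192 − 0.5 × 0.192²] = 0.463 mA.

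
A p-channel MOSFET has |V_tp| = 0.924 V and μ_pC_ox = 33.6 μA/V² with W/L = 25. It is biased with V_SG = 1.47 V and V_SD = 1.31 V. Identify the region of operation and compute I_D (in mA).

k_p = μ_pC_ox · (W/L) = 0.84 mA/V².
V_ov = V_SG − |V_tp| = 1.47 − 0.924 = 0.546 V.
Since V_SD = 1.31 V ≥ V_ov = 0.546 V, the device is in saturation.
I_D = ½ k_p V_ov² = 0.5 × 0.84 × 0.546² = 0.125 mA.

Saturation; I_D = 0.125 mA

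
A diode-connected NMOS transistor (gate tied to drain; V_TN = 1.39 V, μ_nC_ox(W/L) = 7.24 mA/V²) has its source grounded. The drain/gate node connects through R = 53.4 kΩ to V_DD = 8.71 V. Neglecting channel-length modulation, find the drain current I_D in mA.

I_D = 0.133 mA

With gate tied to drain, V_GS = V_DS ≥ V_GS − V_TN, so the device is in saturation.
KCL at the drain: ½ k_n (V_GS − V_TN)² = (V_DD − V_GS)/R.
Let x = V_GS − 1.39. Then 193 x² + x − 7.32 = 0, giving x = 0.192 V (positive root), so V_GS = 1.58 V.
I_D = (V_DD − V_GS)/R = (8.71 − 1.58) / 53.4 = 0.133 mA.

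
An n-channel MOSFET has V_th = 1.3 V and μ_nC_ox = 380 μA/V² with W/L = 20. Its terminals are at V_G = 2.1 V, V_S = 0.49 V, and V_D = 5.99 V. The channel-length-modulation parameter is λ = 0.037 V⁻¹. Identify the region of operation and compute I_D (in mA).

Saturation; I_D = 0.439 mA

V_GS = V_G − V_S = 2.1 − 0.49 = 1.61 V; V_DS = V_D − V_S = 5.99 − 0.49 = 5.5 V.
k_n = μ_nC_ox · (W/L) = 7.6 mA/V².
V_ov = V_GS − V_th = 1.61 − 1.3 = 0.31 V.
Since V_DS = 5.5 V ≥ V_ov = 0.31 V, the device is in saturation.
I_D = ½ k_n V_ov² (1 + λ V_DS) = 0.5 × 7.6 × 0.31² × (1 + 0.037 × 5.5) = 0.439 mA.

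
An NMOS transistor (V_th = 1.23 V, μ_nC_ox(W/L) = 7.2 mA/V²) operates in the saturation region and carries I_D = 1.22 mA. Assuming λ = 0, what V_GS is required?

In saturation I_D = ½ k_n (V_GS − V_th)², so V_GS − V_th = √(2 I_D / k_n) = √(2 × 1.22 / 7.2) = 0.582 V.
V_GS = 1.23 + 0.582 = 1.81 V.

V_GS = 1.81 V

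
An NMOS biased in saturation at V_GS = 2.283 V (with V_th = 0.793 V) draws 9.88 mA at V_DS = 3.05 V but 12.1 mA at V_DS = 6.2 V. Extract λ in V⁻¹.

λ = 0.0912 V⁻¹

With V_GS fixed, I_D ∝ (1 + λ V_DS) in saturation, so I_D2/I_D1 = (1 + λ V_DS2)/(1 + λ V_DS1).
12.1/9.88 = 1.225 = (1 + 6.2 λ)/(1 + 3.05 λ).
Solving: λ (I_D1 V_DS2 − I_D2 V_DS1) = I_D2 − I_D1, so λ = (12.1 − 9.88) / (9.88 × 6.2 − 12.1 × 3.05) = 2.22 / 24.4 = 0.0912 V⁻¹.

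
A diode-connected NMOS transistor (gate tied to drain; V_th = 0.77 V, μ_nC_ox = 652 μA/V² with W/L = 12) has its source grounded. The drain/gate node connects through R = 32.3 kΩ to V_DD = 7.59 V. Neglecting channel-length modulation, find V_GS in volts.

V_GS = 0.998 V

With gate tied to drain, V_GS = V_DS ≥ V_GS − V_th, so the device is in saturation.
k_n = μ_nC_ox · (W/L) = 7.824 mA/V².
KCL at the drain: ½ k_n (V_GS − V_th)² = (V_DD − V_GS)/R.
Let x = V_GS − 0.77. Then 126 x² + x − 6.82 = 0, giving x = 0.228 V (positive root), so V_GS = 0.998 V.
I_D = (V_DD − V_GS)/R = (7.59 − 0.998) / 32.3 = 0.204 mA.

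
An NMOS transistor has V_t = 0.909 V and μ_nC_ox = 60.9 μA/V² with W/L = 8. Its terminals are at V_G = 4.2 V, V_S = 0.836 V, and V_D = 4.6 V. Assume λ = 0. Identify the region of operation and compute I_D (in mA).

V_GS = V_G − V_S = 4.2 − 0.836 = 3.36 V; V_DS = V_D − V_S = 4.6 − 0.836 = 3.76 V.
k_n = μ_nC_ox · (W/L) = 0.4872 mA/V².
V_ov = V_GS − V_t = 3.36 − 0.909 = 2.46 V.
Since V_DS = 3.76 V ≥ V_ov = 2.46 V, the device is in saturation.
I_D = ½ k_n V_ov² = 0.5 × 0.4872 × 2.46² = 1.47 mA.

Saturation; I_D = 1.47 mA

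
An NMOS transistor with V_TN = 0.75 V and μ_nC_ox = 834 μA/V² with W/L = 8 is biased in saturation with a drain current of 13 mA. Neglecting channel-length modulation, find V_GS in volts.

k_n = μ_nC_ox · (W/L) = 6.672 mA/V².
In saturation I_D = ½ k_n (V_GS − V_TN)², so V_GS − V_TN = √(2 I_D / k_n) = √(2 × 13 / 6.672) = 1.97 V.
V_GS = 0.75 + 1.97 = 2.72 V.

V_GS = 2.72 V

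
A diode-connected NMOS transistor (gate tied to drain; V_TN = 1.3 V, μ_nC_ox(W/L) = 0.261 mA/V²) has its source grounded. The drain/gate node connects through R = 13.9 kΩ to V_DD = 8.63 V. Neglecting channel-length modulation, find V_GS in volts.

With gate tied to drain, V_GS = V_DS ≥ V_GS − V_TN, so the device is in saturation.
KCL at the drain: ½ k_n (V_GS − V_TN)² = (V_DD − V_GS)/R.
Let x = V_GS − 1.3. Then 1.81 x² + x − 7.33 = 0, giving x = 1.75 V (positive root), so V_GS = 3.05 V.
I_D = (V_DD − V_GS)/R = (8.63 − 3.05) / 13.9 = 0.401 mA.

V_GS = 3.05 V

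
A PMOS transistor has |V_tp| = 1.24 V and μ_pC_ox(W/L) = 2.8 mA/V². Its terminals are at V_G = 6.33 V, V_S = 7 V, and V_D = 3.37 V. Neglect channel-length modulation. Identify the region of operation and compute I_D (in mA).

Cutoff; I_D = 0 mA

V_SG = V_S − V_G = 7 − 6.33 = 0.67 V; V_SD = V_S − V_D = 7 − 3.37 = 3.63 V.
V_SG = 0.67 V < |V_tp| = 1.24 V, so the transistor is in cutoff.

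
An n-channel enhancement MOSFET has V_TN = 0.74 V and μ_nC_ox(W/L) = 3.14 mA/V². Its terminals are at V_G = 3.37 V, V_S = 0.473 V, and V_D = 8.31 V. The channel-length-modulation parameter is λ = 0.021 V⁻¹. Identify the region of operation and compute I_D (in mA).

Saturation; I_D = 8.51 mA

V_GS = V_G − V_S = 3.37 − 0.473 = 2.9 V; V_DS = V_D − V_S = 8.31 − 0.473 = 7.84 V.
V_ov = V_GS − V_TN = 2.9 − 0.74 = 2.16 V.
Since V_DS = 7.84 V ≥ V_ov = 2.16 V, the device is in saturation.
I_D = ½ k_n V_ov² (1 + λ V_DS) = 0.5 × 3.14 × 2.16² × (1 + 0.021 × 7.84) = 8.51 mA.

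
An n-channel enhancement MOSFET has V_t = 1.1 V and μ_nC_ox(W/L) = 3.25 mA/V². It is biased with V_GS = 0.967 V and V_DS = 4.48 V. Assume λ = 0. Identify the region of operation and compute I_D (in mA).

Cutoff; I_D = 0 mA

V_GS = 0.967 V < V_t = 1.1 V, so the transistor is in cutoff.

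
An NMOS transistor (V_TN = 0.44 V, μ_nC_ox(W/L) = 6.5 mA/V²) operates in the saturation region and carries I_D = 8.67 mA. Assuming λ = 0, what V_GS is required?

In saturation I_D = ½ k_n (V_GS − V_TN)², so V_GS − V_TN = √(2 I_D / k_n) = √(2 × 8.67 / 6.5) = 1.63 V.
V_GS = 0.44 + 1.63 = 2.07 V.

V_GS = 2.07 V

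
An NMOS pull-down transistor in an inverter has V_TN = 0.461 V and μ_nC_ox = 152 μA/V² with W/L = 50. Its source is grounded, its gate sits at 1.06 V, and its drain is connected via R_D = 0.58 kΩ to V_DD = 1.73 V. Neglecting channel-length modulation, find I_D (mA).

V_GS = V_G = 1.06 V, so V_ov = 1.06 − 0.461 = 0.599 V.
k_n = μ_nC_ox · (W/L) = 7.6 mA/V².
Assume saturation: I_D = ½ k_n V_ov² = 0.5 × 7.6 × 0.599² = 1.36 mA, giving V_DS = V_DD − I_D R_D = 1.73 − 1.36 × 0.58 = 0.939 V.
V_DS = 0.939 V ≥ V_ov = 0.599 V, confirming saturation.

I_D = 1.36 mA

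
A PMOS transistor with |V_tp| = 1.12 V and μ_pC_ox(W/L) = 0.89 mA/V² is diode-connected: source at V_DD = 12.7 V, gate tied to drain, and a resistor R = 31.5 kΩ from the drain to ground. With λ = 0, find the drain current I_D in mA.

I_D = 0.340 mA

With gate tied to drain, V_SG = V_SD ≥ V_SG − |V_tp|, so the device is in saturation.
KCL at the drain: ½ k_p (V_SG − |V_tp|)² = (V_DD − V_SG)/R.
Let x = V_SG − 1.12. Then 14 x² + x − 11.58 = 0, giving x = 0.874 V (positive root), so V_SG = 1.99 V.
I_D = (V_DD − V_SG)/R = (12.7 − 1.99) / 31.5 = 0.34 mA.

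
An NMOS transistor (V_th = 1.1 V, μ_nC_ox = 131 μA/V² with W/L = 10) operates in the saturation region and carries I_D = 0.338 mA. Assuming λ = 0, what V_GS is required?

V_GS = 1.82 V

k_n = μ_nC_ox · (W/L) = 1.31 mA/V².
In saturation I_D = ½ k_n (V_GS − V_th)², so V_GS − V_th = √(2 I_D / k_n) = √(2 × 0.338 / 1.31) = 0.718 V.
V_GS = 1.1 + 0.718 = 1.82 V.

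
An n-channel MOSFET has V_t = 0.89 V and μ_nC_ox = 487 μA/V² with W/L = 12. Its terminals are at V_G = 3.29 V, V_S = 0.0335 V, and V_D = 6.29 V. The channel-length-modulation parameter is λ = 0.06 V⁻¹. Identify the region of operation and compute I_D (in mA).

V_GS = V_G − V_S = 3.29 − 0.0335 = 3.26 V; V_DS = V_D − V_S = 6.29 − 0.0335 = 6.26 V.
k_n = μ_nC_ox · (W/L) = 5.844 mA/V².
V_ov = V_GS − V_t = 3.26 − 0.89 = 2.37 V.
Since V_DS = 6.26 V ≥ V_ov = 2.37 V, the device is in saturation.
I_D = ½ k_n V_ov² (1 + λ V_DS) = 0.5 × 5.844 × 2.37² × (1 + 0.06 × 6.26) = 22.5 mA.

Saturation; I_D = 22.5 mA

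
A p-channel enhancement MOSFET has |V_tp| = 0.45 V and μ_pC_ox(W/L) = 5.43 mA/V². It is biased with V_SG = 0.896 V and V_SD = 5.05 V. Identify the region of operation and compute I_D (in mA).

Saturation; I_D = 0.540 mA

V_ov = V_SG − |V_tp| = 0.896 − 0.45 = 0.446 V.
Since V_SD = 5.05 V ≥ V_ov = 0.446 V, the device is in saturation.
I_D = ½ k_p V_ov² = 0.5 × 5.43 × 0.446² = 0.54 mA.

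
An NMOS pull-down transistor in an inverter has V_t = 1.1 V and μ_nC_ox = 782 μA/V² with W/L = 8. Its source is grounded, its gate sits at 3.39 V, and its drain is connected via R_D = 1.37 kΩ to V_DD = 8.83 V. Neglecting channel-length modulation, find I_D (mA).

I_D = 6.10 mA

V_GS = V_G = 3.39 V, so V_ov = 3.39 − 1.1 = 2.29 V.
k_n = μ_nC_ox · (W/L) = 6.256 mA/V².
Assume saturation: I_D = ½ k_n V_ov² = 0.5 × 6.256 × 2.29² = 16.4 mA, giving V_DS = V_DD − I_D R_D = 8.83 − 16.4 × 1.37 = -13.6 V.
But -13.6 V < V_ov = 2.29 V, so the device is actually in triode.
In triode I_D = k_n[V_ov V_DS − ½ V_DS²] and I_D = (V_DD − V_DS)/R_D. Equating: 4.29 V_DS² − 20.63 V_DS + 8.83 = 0, giving V_DS = 0.475 V (the root below V_ov).
I_D = (8.83 − 0.475) / 1.37 = 6.1 mA.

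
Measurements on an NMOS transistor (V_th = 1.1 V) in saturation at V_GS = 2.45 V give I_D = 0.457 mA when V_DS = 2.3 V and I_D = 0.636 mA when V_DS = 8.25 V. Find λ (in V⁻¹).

λ = 0.0776 V⁻¹

With V_GS fixed, I_D ∝ (1 + λ V_DS) in saturation, so I_D2/I_D1 = (1 + λ V_DS2)/(1 + λ V_DS1).
0.636/0.457 = 1.392 = (1 + 8.25 λ)/(1 + 2.3 λ).
Solving: λ (I_D1 V_DS2 − I_D2 V_DS1) = I_D2 − I_D1, so λ = (0.636 − 0.457) / (0.457 × 8.25 − 0.636 × 2.3) = 0.179 / 2.31 = 0.0776 V⁻¹.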